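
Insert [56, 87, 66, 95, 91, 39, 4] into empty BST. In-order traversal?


Insert 56: root
Insert 87: R from 56
Insert 66: R from 56 -> L from 87
Insert 95: R from 56 -> R from 87
Insert 91: R from 56 -> R from 87 -> L from 95
Insert 39: L from 56
Insert 4: L from 56 -> L from 39

In-order: [4, 39, 56, 66, 87, 91, 95]


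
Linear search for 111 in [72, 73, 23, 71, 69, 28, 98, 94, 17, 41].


i=0: 72!=111
i=1: 73!=111
i=2: 23!=111
i=3: 71!=111
i=4: 69!=111
i=5: 28!=111
i=6: 98!=111
i=7: 94!=111
i=8: 17!=111
i=9: 41!=111

Not found, 10 comps


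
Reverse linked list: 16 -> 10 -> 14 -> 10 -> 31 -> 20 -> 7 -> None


Step 1: curr=16, set curr.next=prev(None) | reversed so far: 16
Step 2: curr=10, set curr.next=prev(16) | reversed so far: 10 -> 16
Step 3: curr=14, set curr.next=prev(10) | reversed so far: 14 -> 10 -> 16
Step 4: curr=10, set curr.next=prev(14) | reversed so far: 10 -> 14 -> 10 -> 16
Step 5: curr=31, set curr.next=prev(10) | reversed so far: 31 -> 10 -> 14 -> 10 -> 16
Step 6: curr=20, set curr.next=prev(31) | reversed so far: 20 -> 31 -> 10 -> 14 -> 10 -> 16
Step 7: curr=7, set curr.next=prev(20) | reversed so far: 7 -> 20 -> 31 -> 10 -> 14 -> 10 -> 16

7 -> 20 -> 31 -> 10 -> 14 -> 10 -> 16 -> None


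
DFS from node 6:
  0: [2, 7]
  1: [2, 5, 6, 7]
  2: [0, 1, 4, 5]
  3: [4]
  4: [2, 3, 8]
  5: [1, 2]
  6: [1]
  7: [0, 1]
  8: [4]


Visit 6, push [1]
Visit 1, push [7, 5, 2]
Visit 2, push [5, 4, 0]
Visit 0, push [7]
Visit 7, push []
Visit 4, push [8, 3]
Visit 3, push []
Visit 8, push []
Visit 5, push []

DFS order: [6, 1, 2, 0, 7, 4, 3, 8, 5]


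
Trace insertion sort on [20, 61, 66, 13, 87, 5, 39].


Initial: [20, 61, 66, 13, 87, 5, 39]
Insert 61: [20, 61, 66, 13, 87, 5, 39]
Insert 66: [20, 61, 66, 13, 87, 5, 39]
Insert 13: [13, 20, 61, 66, 87, 5, 39]
Insert 87: [13, 20, 61, 66, 87, 5, 39]
Insert 5: [5, 13, 20, 61, 66, 87, 39]
Insert 39: [5, 13, 20, 39, 61, 66, 87]

Sorted: [5, 13, 20, 39, 61, 66, 87]


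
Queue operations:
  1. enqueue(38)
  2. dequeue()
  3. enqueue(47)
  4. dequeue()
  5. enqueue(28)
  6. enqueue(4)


enqueue(38) -> [38]
dequeue()->38, []
enqueue(47) -> [47]
dequeue()->47, []
enqueue(28) -> [28]
enqueue(4) -> [28, 4]

Final queue: [28, 4]


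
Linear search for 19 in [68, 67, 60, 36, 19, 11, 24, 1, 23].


i=0: 68!=19
i=1: 67!=19
i=2: 60!=19
i=3: 36!=19
i=4: 19==19 found!

Found at 4, 5 comps


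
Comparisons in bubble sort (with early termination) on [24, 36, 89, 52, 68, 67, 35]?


Algorithm: bubble sort (with early termination)
Input: [24, 36, 89, 52, 68, 67, 35]
Sorted: [24, 35, 36, 52, 67, 68, 89]

21


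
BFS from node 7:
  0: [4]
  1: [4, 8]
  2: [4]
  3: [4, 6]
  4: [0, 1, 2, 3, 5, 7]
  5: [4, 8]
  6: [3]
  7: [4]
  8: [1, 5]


Visit 7, enqueue [4]
Visit 4, enqueue [0, 1, 2, 3, 5]
Visit 0, enqueue []
Visit 1, enqueue [8]
Visit 2, enqueue []
Visit 3, enqueue [6]
Visit 5, enqueue []
Visit 8, enqueue []
Visit 6, enqueue []

BFS order: [7, 4, 0, 1, 2, 3, 5, 8, 6]


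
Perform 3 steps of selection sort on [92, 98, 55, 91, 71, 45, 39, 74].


Initial: [92, 98, 55, 91, 71, 45, 39, 74]
Step 1: min=39 at 6
  Swap: [39, 98, 55, 91, 71, 45, 92, 74]
Step 2: min=45 at 5
  Swap: [39, 45, 55, 91, 71, 98, 92, 74]
Step 3: min=55 at 2
  Swap: [39, 45, 55, 91, 71, 98, 92, 74]

After 3 steps: [39, 45, 55, 91, 71, 98, 92, 74]


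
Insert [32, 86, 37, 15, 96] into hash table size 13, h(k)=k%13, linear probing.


Insert 32: h=6 -> slot 6
Insert 86: h=8 -> slot 8
Insert 37: h=11 -> slot 11
Insert 15: h=2 -> slot 2
Insert 96: h=5 -> slot 5

Table: [None, None, 15, None, None, 96, 32, None, 86, None, None, 37, None]


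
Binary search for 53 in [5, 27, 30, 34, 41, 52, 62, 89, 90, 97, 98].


Step 1: lo=0, hi=10, mid=5, val=52
Step 2: lo=6, hi=10, mid=8, val=90
Step 3: lo=6, hi=7, mid=6, val=62

Not found


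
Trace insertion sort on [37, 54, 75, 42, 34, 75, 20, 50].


Initial: [37, 54, 75, 42, 34, 75, 20, 50]
Insert 54: [37, 54, 75, 42, 34, 75, 20, 50]
Insert 75: [37, 54, 75, 42, 34, 75, 20, 50]
Insert 42: [37, 42, 54, 75, 34, 75, 20, 50]
Insert 34: [34, 37, 42, 54, 75, 75, 20, 50]
Insert 75: [34, 37, 42, 54, 75, 75, 20, 50]
Insert 20: [20, 34, 37, 42, 54, 75, 75, 50]
Insert 50: [20, 34, 37, 42, 50, 54, 75, 75]

Sorted: [20, 34, 37, 42, 50, 54, 75, 75]


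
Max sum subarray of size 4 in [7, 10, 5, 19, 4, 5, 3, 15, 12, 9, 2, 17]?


[0:4]: 41
[1:5]: 38
[2:6]: 33
[3:7]: 31
[4:8]: 27
[5:9]: 35
[6:10]: 39
[7:11]: 38
[8:12]: 40

Max: 41 at [0:4]


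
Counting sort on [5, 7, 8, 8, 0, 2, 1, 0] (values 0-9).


Input: [5, 7, 8, 8, 0, 2, 1, 0]
Counts: [2, 1, 1, 0, 0, 1, 0, 1, 2, 0]

Sorted: [0, 0, 1, 2, 5, 7, 8, 8]


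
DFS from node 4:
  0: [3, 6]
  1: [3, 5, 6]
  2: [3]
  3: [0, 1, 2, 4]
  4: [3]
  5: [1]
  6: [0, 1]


Visit 4, push [3]
Visit 3, push [2, 1, 0]
Visit 0, push [6]
Visit 6, push [1]
Visit 1, push [5]
Visit 5, push []
Visit 2, push []

DFS order: [4, 3, 0, 6, 1, 5, 2]


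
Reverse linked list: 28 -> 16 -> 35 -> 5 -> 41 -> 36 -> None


Step 1: curr=28, set curr.next=prev(None) | reversed so far: 28
Step 2: curr=16, set curr.next=prev(28) | reversed so far: 16 -> 28
Step 3: curr=35, set curr.next=prev(16) | reversed so far: 35 -> 16 -> 28
Step 4: curr=5, set curr.next=prev(35) | reversed so far: 5 -> 35 -> 16 -> 28
Step 5: curr=41, set curr.next=prev(5) | reversed so far: 41 -> 5 -> 35 -> 16 -> 28
Step 6: curr=36, set curr.next=prev(41) | reversed so far: 36 -> 41 -> 5 -> 35 -> 16 -> 28

36 -> 41 -> 5 -> 35 -> 16 -> 28 -> None


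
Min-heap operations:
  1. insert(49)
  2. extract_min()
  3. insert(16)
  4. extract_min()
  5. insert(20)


insert(49) -> [49]
extract_min()->49, []
insert(16) -> [16]
extract_min()->16, []
insert(20) -> [20]

Final heap: [20]


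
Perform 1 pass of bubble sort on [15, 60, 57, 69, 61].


Initial: [15, 60, 57, 69, 61]
Pass 1: [15, 57, 60, 61, 69] (2 swaps)

After 1 pass: [15, 57, 60, 61, 69]


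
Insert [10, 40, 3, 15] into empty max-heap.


Insert 10: [10]
Insert 40: [40, 10]
Insert 3: [40, 10, 3]
Insert 15: [40, 15, 3, 10]

Final heap: [40, 15, 3, 10]


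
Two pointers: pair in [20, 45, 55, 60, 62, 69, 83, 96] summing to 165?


lo=0(20)+hi=7(96)=116
lo=1(45)+hi=7(96)=141
lo=2(55)+hi=7(96)=151
lo=3(60)+hi=7(96)=156
lo=4(62)+hi=7(96)=158
lo=5(69)+hi=7(96)=165

Yes: 69+96=165


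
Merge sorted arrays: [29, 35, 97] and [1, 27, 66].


Take 1 from B
Take 27 from B
Take 29 from A
Take 35 from A
Take 66 from B

Merged: [1, 27, 29, 35, 66, 97]


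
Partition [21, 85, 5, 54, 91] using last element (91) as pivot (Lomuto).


Pivot: 91
  21 <= 91: advance i (no swap)
  85 <= 91: advance i (no swap)
  5 <= 91: advance i (no swap)
  54 <= 91: advance i (no swap)
Place pivot at 4: [21, 85, 5, 54, 91]

Partitioned: [21, 85, 5, 54, 91]


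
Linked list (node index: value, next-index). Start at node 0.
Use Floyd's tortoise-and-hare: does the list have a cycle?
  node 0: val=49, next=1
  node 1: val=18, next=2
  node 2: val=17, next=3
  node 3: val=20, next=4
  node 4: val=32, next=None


Floyd's tortoise (slow, +1) and hare (fast, +2):
  init: slow=0, fast=0
  step 1: slow=1, fast=2
  step 2: slow=2, fast=4
  step 3: fast -> None, no cycle

Cycle: no


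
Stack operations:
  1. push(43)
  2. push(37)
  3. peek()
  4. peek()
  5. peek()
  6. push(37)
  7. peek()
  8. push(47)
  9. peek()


push(43) -> [43]
push(37) -> [43, 37]
peek()->37
peek()->37
peek()->37
push(37) -> [43, 37, 37]
peek()->37
push(47) -> [43, 37, 37, 47]
peek()->47

Final stack: [43, 37, 37, 47]


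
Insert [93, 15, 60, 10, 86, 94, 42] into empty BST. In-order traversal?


Insert 93: root
Insert 15: L from 93
Insert 60: L from 93 -> R from 15
Insert 10: L from 93 -> L from 15
Insert 86: L from 93 -> R from 15 -> R from 60
Insert 94: R from 93
Insert 42: L from 93 -> R from 15 -> L from 60

In-order: [10, 15, 42, 60, 86, 93, 94]


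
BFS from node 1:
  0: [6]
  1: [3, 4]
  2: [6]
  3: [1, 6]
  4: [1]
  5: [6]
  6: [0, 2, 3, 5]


Visit 1, enqueue [3, 4]
Visit 3, enqueue [6]
Visit 4, enqueue []
Visit 6, enqueue [0, 2, 5]
Visit 0, enqueue []
Visit 2, enqueue []
Visit 5, enqueue []

BFS order: [1, 3, 4, 6, 0, 2, 5]


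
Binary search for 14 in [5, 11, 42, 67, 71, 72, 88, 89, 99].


Step 1: lo=0, hi=8, mid=4, val=71
Step 2: lo=0, hi=3, mid=1, val=11
Step 3: lo=2, hi=3, mid=2, val=42

Not found


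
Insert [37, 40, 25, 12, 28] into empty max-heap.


Insert 37: [37]
Insert 40: [40, 37]
Insert 25: [40, 37, 25]
Insert 12: [40, 37, 25, 12]
Insert 28: [40, 37, 25, 12, 28]

Final heap: [40, 37, 25, 12, 28]


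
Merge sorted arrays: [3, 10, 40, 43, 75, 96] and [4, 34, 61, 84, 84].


Take 3 from A
Take 4 from B
Take 10 from A
Take 34 from B
Take 40 from A
Take 43 from A
Take 61 from B
Take 75 from A
Take 84 from B
Take 84 from B

Merged: [3, 4, 10, 34, 40, 43, 61, 75, 84, 84, 96]


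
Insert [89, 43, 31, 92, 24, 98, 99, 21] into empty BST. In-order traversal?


Insert 89: root
Insert 43: L from 89
Insert 31: L from 89 -> L from 43
Insert 92: R from 89
Insert 24: L from 89 -> L from 43 -> L from 31
Insert 98: R from 89 -> R from 92
Insert 99: R from 89 -> R from 92 -> R from 98
Insert 21: L from 89 -> L from 43 -> L from 31 -> L from 24

In-order: [21, 24, 31, 43, 89, 92, 98, 99]


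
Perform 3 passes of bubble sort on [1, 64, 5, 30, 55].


Initial: [1, 64, 5, 30, 55]
Pass 1: [1, 5, 30, 55, 64] (3 swaps)
Pass 2: [1, 5, 30, 55, 64] (0 swaps)
Pass 3: [1, 5, 30, 55, 64] (0 swaps)

After 3 passes: [1, 5, 30, 55, 64]


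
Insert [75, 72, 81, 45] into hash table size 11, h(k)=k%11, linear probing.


Insert 75: h=9 -> slot 9
Insert 72: h=6 -> slot 6
Insert 81: h=4 -> slot 4
Insert 45: h=1 -> slot 1

Table: [None, 45, None, None, 81, None, 72, None, None, 75, None]


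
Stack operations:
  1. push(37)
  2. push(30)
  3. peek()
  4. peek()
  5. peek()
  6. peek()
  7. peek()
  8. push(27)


push(37) -> [37]
push(30) -> [37, 30]
peek()->30
peek()->30
peek()->30
peek()->30
peek()->30
push(27) -> [37, 30, 27]

Final stack: [37, 30, 27]


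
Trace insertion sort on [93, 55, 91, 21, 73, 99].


Initial: [93, 55, 91, 21, 73, 99]
Insert 55: [55, 93, 91, 21, 73, 99]
Insert 91: [55, 91, 93, 21, 73, 99]
Insert 21: [21, 55, 91, 93, 73, 99]
Insert 73: [21, 55, 73, 91, 93, 99]
Insert 99: [21, 55, 73, 91, 93, 99]

Sorted: [21, 55, 73, 91, 93, 99]


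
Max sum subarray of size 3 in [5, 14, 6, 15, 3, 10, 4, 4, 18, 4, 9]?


[0:3]: 25
[1:4]: 35
[2:5]: 24
[3:6]: 28
[4:7]: 17
[5:8]: 18
[6:9]: 26
[7:10]: 26
[8:11]: 31

Max: 35 at [1:4]


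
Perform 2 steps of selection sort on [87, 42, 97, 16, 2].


Initial: [87, 42, 97, 16, 2]
Step 1: min=2 at 4
  Swap: [2, 42, 97, 16, 87]
Step 2: min=16 at 3
  Swap: [2, 16, 97, 42, 87]

After 2 steps: [2, 16, 97, 42, 87]


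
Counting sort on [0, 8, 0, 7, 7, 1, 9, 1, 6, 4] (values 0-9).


Input: [0, 8, 0, 7, 7, 1, 9, 1, 6, 4]
Counts: [2, 2, 0, 0, 1, 0, 1, 2, 1, 1]

Sorted: [0, 0, 1, 1, 4, 6, 7, 7, 8, 9]


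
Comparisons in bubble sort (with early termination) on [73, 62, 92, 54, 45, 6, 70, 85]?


Algorithm: bubble sort (with early termination)
Input: [73, 62, 92, 54, 45, 6, 70, 85]
Sorted: [6, 45, 54, 62, 70, 73, 85, 92]

27


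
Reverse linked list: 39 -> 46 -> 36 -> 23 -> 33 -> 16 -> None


Step 1: curr=39, set curr.next=prev(None) | reversed so far: 39
Step 2: curr=46, set curr.next=prev(39) | reversed so far: 46 -> 39
Step 3: curr=36, set curr.next=prev(46) | reversed so far: 36 -> 46 -> 39
Step 4: curr=23, set curr.next=prev(36) | reversed so far: 23 -> 36 -> 46 -> 39
Step 5: curr=33, set curr.next=prev(23) | reversed so far: 33 -> 23 -> 36 -> 46 -> 39
Step 6: curr=16, set curr.next=prev(33) | reversed so far: 16 -> 33 -> 23 -> 36 -> 46 -> 39

16 -> 33 -> 23 -> 36 -> 46 -> 39 -> None


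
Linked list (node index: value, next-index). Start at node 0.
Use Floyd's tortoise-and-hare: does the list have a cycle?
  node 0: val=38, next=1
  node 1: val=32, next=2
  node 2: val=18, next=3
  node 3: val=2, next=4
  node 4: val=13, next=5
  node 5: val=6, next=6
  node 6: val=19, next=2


Floyd's tortoise (slow, +1) and hare (fast, +2):
  init: slow=0, fast=0
  step 1: slow=1, fast=2
  step 2: slow=2, fast=4
  step 3: slow=3, fast=6
  step 4: slow=4, fast=3
  step 5: slow=5, fast=5
  slow == fast at node 5: cycle detected

Cycle: yes


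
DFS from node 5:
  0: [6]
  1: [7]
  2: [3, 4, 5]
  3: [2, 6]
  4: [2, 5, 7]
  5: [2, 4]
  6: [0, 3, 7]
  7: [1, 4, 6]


Visit 5, push [4, 2]
Visit 2, push [4, 3]
Visit 3, push [6]
Visit 6, push [7, 0]
Visit 0, push []
Visit 7, push [4, 1]
Visit 1, push []
Visit 4, push []

DFS order: [5, 2, 3, 6, 0, 7, 1, 4]


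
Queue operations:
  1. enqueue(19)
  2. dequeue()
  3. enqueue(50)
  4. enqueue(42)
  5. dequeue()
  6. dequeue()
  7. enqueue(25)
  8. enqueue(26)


enqueue(19) -> [19]
dequeue()->19, []
enqueue(50) -> [50]
enqueue(42) -> [50, 42]
dequeue()->50, [42]
dequeue()->42, []
enqueue(25) -> [25]
enqueue(26) -> [25, 26]

Final queue: [25, 26]


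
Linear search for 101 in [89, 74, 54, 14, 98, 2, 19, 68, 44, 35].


i=0: 89!=101
i=1: 74!=101
i=2: 54!=101
i=3: 14!=101
i=4: 98!=101
i=5: 2!=101
i=6: 19!=101
i=7: 68!=101
i=8: 44!=101
i=9: 35!=101

Not found, 10 comps


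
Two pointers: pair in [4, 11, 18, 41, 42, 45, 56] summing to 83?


lo=0(4)+hi=6(56)=60
lo=1(11)+hi=6(56)=67
lo=2(18)+hi=6(56)=74
lo=3(41)+hi=6(56)=97
lo=3(41)+hi=5(45)=86
lo=3(41)+hi=4(42)=83

Yes: 41+42=83


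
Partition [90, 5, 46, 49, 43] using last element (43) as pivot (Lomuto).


Pivot: 43
  5 <= 43: swap -> [5, 90, 46, 49, 43]
Place pivot at 1: [5, 43, 46, 49, 90]

Partitioned: [5, 43, 46, 49, 90]


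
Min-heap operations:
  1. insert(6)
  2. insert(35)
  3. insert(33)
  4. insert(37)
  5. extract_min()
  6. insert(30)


insert(6) -> [6]
insert(35) -> [6, 35]
insert(33) -> [6, 35, 33]
insert(37) -> [6, 35, 33, 37]
extract_min()->6, [33, 35, 37]
insert(30) -> [30, 33, 37, 35]

Final heap: [30, 33, 37, 35]


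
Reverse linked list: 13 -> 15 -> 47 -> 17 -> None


Step 1: curr=13, set curr.next=prev(None) | reversed so far: 13
Step 2: curr=15, set curr.next=prev(13) | reversed so far: 15 -> 13
Step 3: curr=47, set curr.next=prev(15) | reversed so far: 47 -> 15 -> 13
Step 4: curr=17, set curr.next=prev(47) | reversed so far: 17 -> 47 -> 15 -> 13

17 -> 47 -> 15 -> 13 -> None


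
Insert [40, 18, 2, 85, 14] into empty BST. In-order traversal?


Insert 40: root
Insert 18: L from 40
Insert 2: L from 40 -> L from 18
Insert 85: R from 40
Insert 14: L from 40 -> L from 18 -> R from 2

In-order: [2, 14, 18, 40, 85]


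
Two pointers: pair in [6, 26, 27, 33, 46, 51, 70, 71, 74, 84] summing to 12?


lo=0(6)+hi=9(84)=90
lo=0(6)+hi=8(74)=80
lo=0(6)+hi=7(71)=77
lo=0(6)+hi=6(70)=76
lo=0(6)+hi=5(51)=57
lo=0(6)+hi=4(46)=52
lo=0(6)+hi=3(33)=39
lo=0(6)+hi=2(27)=33
lo=0(6)+hi=1(26)=32

No pair found


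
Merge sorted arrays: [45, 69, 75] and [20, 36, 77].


Take 20 from B
Take 36 from B
Take 45 from A
Take 69 from A
Take 75 from A

Merged: [20, 36, 45, 69, 75, 77]


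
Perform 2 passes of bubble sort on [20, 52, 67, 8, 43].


Initial: [20, 52, 67, 8, 43]
Pass 1: [20, 52, 8, 43, 67] (2 swaps)
Pass 2: [20, 8, 43, 52, 67] (2 swaps)

After 2 passes: [20, 8, 43, 52, 67]


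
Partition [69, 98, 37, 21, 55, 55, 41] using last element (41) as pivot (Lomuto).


Pivot: 41
  37 <= 41: swap -> [37, 98, 69, 21, 55, 55, 41]
  21 <= 41: swap -> [37, 21, 69, 98, 55, 55, 41]
Place pivot at 2: [37, 21, 41, 98, 55, 55, 69]

Partitioned: [37, 21, 41, 98, 55, 55, 69]


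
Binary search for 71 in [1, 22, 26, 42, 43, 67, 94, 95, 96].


Step 1: lo=0, hi=8, mid=4, val=43
Step 2: lo=5, hi=8, mid=6, val=94
Step 3: lo=5, hi=5, mid=5, val=67

Not found


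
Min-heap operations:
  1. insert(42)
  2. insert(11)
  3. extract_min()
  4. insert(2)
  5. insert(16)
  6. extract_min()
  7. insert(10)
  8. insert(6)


insert(42) -> [42]
insert(11) -> [11, 42]
extract_min()->11, [42]
insert(2) -> [2, 42]
insert(16) -> [2, 42, 16]
extract_min()->2, [16, 42]
insert(10) -> [10, 42, 16]
insert(6) -> [6, 10, 16, 42]

Final heap: [6, 10, 16, 42]


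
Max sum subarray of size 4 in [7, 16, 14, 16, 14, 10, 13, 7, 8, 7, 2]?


[0:4]: 53
[1:5]: 60
[2:6]: 54
[3:7]: 53
[4:8]: 44
[5:9]: 38
[6:10]: 35
[7:11]: 24

Max: 60 at [1:5]


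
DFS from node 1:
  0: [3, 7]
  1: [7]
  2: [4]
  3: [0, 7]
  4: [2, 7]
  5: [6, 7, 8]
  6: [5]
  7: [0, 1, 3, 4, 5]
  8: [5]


Visit 1, push [7]
Visit 7, push [5, 4, 3, 0]
Visit 0, push [3]
Visit 3, push []
Visit 4, push [2]
Visit 2, push []
Visit 5, push [8, 6]
Visit 6, push []
Visit 8, push []

DFS order: [1, 7, 0, 3, 4, 2, 5, 6, 8]


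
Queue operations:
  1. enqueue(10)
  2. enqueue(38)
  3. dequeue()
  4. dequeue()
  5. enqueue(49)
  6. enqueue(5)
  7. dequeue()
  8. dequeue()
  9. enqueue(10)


enqueue(10) -> [10]
enqueue(38) -> [10, 38]
dequeue()->10, [38]
dequeue()->38, []
enqueue(49) -> [49]
enqueue(5) -> [49, 5]
dequeue()->49, [5]
dequeue()->5, []
enqueue(10) -> [10]

Final queue: [10]


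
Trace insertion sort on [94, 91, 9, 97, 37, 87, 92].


Initial: [94, 91, 9, 97, 37, 87, 92]
Insert 91: [91, 94, 9, 97, 37, 87, 92]
Insert 9: [9, 91, 94, 97, 37, 87, 92]
Insert 97: [9, 91, 94, 97, 37, 87, 92]
Insert 37: [9, 37, 91, 94, 97, 87, 92]
Insert 87: [9, 37, 87, 91, 94, 97, 92]
Insert 92: [9, 37, 87, 91, 92, 94, 97]

Sorted: [9, 37, 87, 91, 92, 94, 97]


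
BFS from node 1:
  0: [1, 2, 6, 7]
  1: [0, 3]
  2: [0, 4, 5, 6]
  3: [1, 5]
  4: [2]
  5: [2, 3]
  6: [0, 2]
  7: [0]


Visit 1, enqueue [0, 3]
Visit 0, enqueue [2, 6, 7]
Visit 3, enqueue [5]
Visit 2, enqueue [4]
Visit 6, enqueue []
Visit 7, enqueue []
Visit 5, enqueue []
Visit 4, enqueue []

BFS order: [1, 0, 3, 2, 6, 7, 5, 4]


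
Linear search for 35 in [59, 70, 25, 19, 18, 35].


i=0: 59!=35
i=1: 70!=35
i=2: 25!=35
i=3: 19!=35
i=4: 18!=35
i=5: 35==35 found!

Found at 5, 6 comps


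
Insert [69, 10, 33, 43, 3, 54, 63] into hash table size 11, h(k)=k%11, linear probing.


Insert 69: h=3 -> slot 3
Insert 10: h=10 -> slot 10
Insert 33: h=0 -> slot 0
Insert 43: h=10, 2 probes -> slot 1
Insert 3: h=3, 1 probes -> slot 4
Insert 54: h=10, 3 probes -> slot 2
Insert 63: h=8 -> slot 8

Table: [33, 43, 54, 69, 3, None, None, None, 63, None, 10]


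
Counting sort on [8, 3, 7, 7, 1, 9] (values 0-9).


Input: [8, 3, 7, 7, 1, 9]
Counts: [0, 1, 0, 1, 0, 0, 0, 2, 1, 1]

Sorted: [1, 3, 7, 7, 8, 9]


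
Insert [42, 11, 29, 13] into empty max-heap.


Insert 42: [42]
Insert 11: [42, 11]
Insert 29: [42, 11, 29]
Insert 13: [42, 13, 29, 11]

Final heap: [42, 13, 29, 11]


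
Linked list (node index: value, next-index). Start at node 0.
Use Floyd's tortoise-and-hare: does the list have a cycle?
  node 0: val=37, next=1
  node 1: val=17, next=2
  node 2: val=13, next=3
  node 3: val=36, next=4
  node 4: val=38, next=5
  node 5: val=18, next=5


Floyd's tortoise (slow, +1) and hare (fast, +2):
  init: slow=0, fast=0
  step 1: slow=1, fast=2
  step 2: slow=2, fast=4
  step 3: slow=3, fast=5
  step 4: slow=4, fast=5
  step 5: slow=5, fast=5
  slow == fast at node 5: cycle detected

Cycle: yes


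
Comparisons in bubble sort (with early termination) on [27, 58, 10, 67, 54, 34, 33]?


Algorithm: bubble sort (with early termination)
Input: [27, 58, 10, 67, 54, 34, 33]
Sorted: [10, 27, 33, 34, 54, 58, 67]

20


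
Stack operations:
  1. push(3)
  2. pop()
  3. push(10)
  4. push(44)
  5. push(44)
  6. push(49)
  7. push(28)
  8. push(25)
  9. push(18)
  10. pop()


push(3) -> [3]
pop()->3, []
push(10) -> [10]
push(44) -> [10, 44]
push(44) -> [10, 44, 44]
push(49) -> [10, 44, 44, 49]
push(28) -> [10, 44, 44, 49, 28]
push(25) -> [10, 44, 44, 49, 28, 25]
push(18) -> [10, 44, 44, 49, 28, 25, 18]
pop()->18, [10, 44, 44, 49, 28, 25]

Final stack: [10, 44, 44, 49, 28, 25]


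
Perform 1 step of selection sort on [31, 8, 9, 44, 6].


Initial: [31, 8, 9, 44, 6]
Step 1: min=6 at 4
  Swap: [6, 8, 9, 44, 31]

After 1 step: [6, 8, 9, 44, 31]


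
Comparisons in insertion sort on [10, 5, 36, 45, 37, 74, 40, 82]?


Algorithm: insertion sort
Input: [10, 5, 36, 45, 37, 74, 40, 82]
Sorted: [5, 10, 36, 37, 40, 45, 74, 82]

10


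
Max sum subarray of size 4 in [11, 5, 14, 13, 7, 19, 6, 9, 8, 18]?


[0:4]: 43
[1:5]: 39
[2:6]: 53
[3:7]: 45
[4:8]: 41
[5:9]: 42
[6:10]: 41

Max: 53 at [2:6]


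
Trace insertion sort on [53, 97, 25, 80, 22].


Initial: [53, 97, 25, 80, 22]
Insert 97: [53, 97, 25, 80, 22]
Insert 25: [25, 53, 97, 80, 22]
Insert 80: [25, 53, 80, 97, 22]
Insert 22: [22, 25, 53, 80, 97]

Sorted: [22, 25, 53, 80, 97]


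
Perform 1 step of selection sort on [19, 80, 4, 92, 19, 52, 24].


Initial: [19, 80, 4, 92, 19, 52, 24]
Step 1: min=4 at 2
  Swap: [4, 80, 19, 92, 19, 52, 24]

After 1 step: [4, 80, 19, 92, 19, 52, 24]


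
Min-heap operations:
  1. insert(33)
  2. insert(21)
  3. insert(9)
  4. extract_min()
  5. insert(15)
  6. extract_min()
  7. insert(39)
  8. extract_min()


insert(33) -> [33]
insert(21) -> [21, 33]
insert(9) -> [9, 33, 21]
extract_min()->9, [21, 33]
insert(15) -> [15, 33, 21]
extract_min()->15, [21, 33]
insert(39) -> [21, 33, 39]
extract_min()->21, [33, 39]

Final heap: [33, 39]


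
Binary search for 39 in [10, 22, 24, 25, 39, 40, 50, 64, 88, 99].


Step 1: lo=0, hi=9, mid=4, val=39

Found at index 4


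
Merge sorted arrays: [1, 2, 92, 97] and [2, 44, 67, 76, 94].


Take 1 from A
Take 2 from A
Take 2 from B
Take 44 from B
Take 67 from B
Take 76 from B
Take 92 from A
Take 94 from B

Merged: [1, 2, 2, 44, 67, 76, 92, 94, 97]


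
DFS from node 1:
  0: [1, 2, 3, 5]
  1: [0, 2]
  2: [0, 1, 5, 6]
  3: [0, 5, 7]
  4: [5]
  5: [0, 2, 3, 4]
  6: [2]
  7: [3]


Visit 1, push [2, 0]
Visit 0, push [5, 3, 2]
Visit 2, push [6, 5]
Visit 5, push [4, 3]
Visit 3, push [7]
Visit 7, push []
Visit 4, push []
Visit 6, push []

DFS order: [1, 0, 2, 5, 3, 7, 4, 6]


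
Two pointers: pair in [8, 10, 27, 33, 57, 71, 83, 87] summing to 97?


lo=0(8)+hi=7(87)=95
lo=1(10)+hi=7(87)=97

Yes: 10+87=97


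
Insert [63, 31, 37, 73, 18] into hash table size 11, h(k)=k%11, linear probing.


Insert 63: h=8 -> slot 8
Insert 31: h=9 -> slot 9
Insert 37: h=4 -> slot 4
Insert 73: h=7 -> slot 7
Insert 18: h=7, 3 probes -> slot 10

Table: [None, None, None, None, 37, None, None, 73, 63, 31, 18]


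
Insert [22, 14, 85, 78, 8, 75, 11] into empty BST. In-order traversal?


Insert 22: root
Insert 14: L from 22
Insert 85: R from 22
Insert 78: R from 22 -> L from 85
Insert 8: L from 22 -> L from 14
Insert 75: R from 22 -> L from 85 -> L from 78
Insert 11: L from 22 -> L from 14 -> R from 8

In-order: [8, 11, 14, 22, 75, 78, 85]


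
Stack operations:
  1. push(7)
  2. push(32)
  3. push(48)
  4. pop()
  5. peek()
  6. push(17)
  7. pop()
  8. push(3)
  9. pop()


push(7) -> [7]
push(32) -> [7, 32]
push(48) -> [7, 32, 48]
pop()->48, [7, 32]
peek()->32
push(17) -> [7, 32, 17]
pop()->17, [7, 32]
push(3) -> [7, 32, 3]
pop()->3, [7, 32]

Final stack: [7, 32]


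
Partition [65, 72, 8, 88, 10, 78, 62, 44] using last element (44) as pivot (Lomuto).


Pivot: 44
  8 <= 44: swap -> [8, 72, 65, 88, 10, 78, 62, 44]
  10 <= 44: swap -> [8, 10, 65, 88, 72, 78, 62, 44]
Place pivot at 2: [8, 10, 44, 88, 72, 78, 62, 65]

Partitioned: [8, 10, 44, 88, 72, 78, 62, 65]


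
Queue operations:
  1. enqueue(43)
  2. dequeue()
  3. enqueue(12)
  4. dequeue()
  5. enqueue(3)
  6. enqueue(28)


enqueue(43) -> [43]
dequeue()->43, []
enqueue(12) -> [12]
dequeue()->12, []
enqueue(3) -> [3]
enqueue(28) -> [3, 28]

Final queue: [3, 28]


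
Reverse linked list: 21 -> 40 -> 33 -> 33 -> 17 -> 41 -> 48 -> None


Step 1: curr=21, set curr.next=prev(None) | reversed so far: 21
Step 2: curr=40, set curr.next=prev(21) | reversed so far: 40 -> 21
Step 3: curr=33, set curr.next=prev(40) | reversed so far: 33 -> 40 -> 21
Step 4: curr=33, set curr.next=prev(33) | reversed so far: 33 -> 33 -> 40 -> 21
Step 5: curr=17, set curr.next=prev(33) | reversed so far: 17 -> 33 -> 33 -> 40 -> 21
Step 6: curr=41, set curr.next=prev(17) | reversed so far: 41 -> 17 -> 33 -> 33 -> 40 -> 21
Step 7: curr=48, set curr.next=prev(41) | reversed so far: 48 -> 41 -> 17 -> 33 -> 33 -> 40 -> 21

48 -> 41 -> 17 -> 33 -> 33 -> 40 -> 21 -> None


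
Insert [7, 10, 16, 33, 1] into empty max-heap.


Insert 7: [7]
Insert 10: [10, 7]
Insert 16: [16, 7, 10]
Insert 33: [33, 16, 10, 7]
Insert 1: [33, 16, 10, 7, 1]

Final heap: [33, 16, 10, 7, 1]


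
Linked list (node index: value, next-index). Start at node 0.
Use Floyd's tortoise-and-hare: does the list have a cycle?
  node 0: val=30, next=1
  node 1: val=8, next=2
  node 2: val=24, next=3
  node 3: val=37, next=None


Floyd's tortoise (slow, +1) and hare (fast, +2):
  init: slow=0, fast=0
  step 1: slow=1, fast=2
  step 2: fast 2->3->None, no cycle

Cycle: no


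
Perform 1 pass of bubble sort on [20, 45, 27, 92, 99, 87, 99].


Initial: [20, 45, 27, 92, 99, 87, 99]
Pass 1: [20, 27, 45, 92, 87, 99, 99] (2 swaps)

After 1 pass: [20, 27, 45, 92, 87, 99, 99]


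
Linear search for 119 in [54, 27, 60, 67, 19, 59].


i=0: 54!=119
i=1: 27!=119
i=2: 60!=119
i=3: 67!=119
i=4: 19!=119
i=5: 59!=119

Not found, 6 comps


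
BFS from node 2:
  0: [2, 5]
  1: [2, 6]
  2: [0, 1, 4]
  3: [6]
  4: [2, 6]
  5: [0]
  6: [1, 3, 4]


Visit 2, enqueue [0, 1, 4]
Visit 0, enqueue [5]
Visit 1, enqueue [6]
Visit 4, enqueue []
Visit 5, enqueue []
Visit 6, enqueue [3]
Visit 3, enqueue []

BFS order: [2, 0, 1, 4, 5, 6, 3]


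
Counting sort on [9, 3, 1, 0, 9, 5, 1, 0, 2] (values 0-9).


Input: [9, 3, 1, 0, 9, 5, 1, 0, 2]
Counts: [2, 2, 1, 1, 0, 1, 0, 0, 0, 2]

Sorted: [0, 0, 1, 1, 2, 3, 5, 9, 9]


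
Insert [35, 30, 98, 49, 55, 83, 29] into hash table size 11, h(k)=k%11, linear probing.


Insert 35: h=2 -> slot 2
Insert 30: h=8 -> slot 8
Insert 98: h=10 -> slot 10
Insert 49: h=5 -> slot 5
Insert 55: h=0 -> slot 0
Insert 83: h=6 -> slot 6
Insert 29: h=7 -> slot 7

Table: [55, None, 35, None, None, 49, 83, 29, 30, None, 98]


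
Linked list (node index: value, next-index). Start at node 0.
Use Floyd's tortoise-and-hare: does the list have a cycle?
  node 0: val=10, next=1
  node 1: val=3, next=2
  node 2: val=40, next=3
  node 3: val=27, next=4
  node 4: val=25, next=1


Floyd's tortoise (slow, +1) and hare (fast, +2):
  init: slow=0, fast=0
  step 1: slow=1, fast=2
  step 2: slow=2, fast=4
  step 3: slow=3, fast=2
  step 4: slow=4, fast=4
  slow == fast at node 4: cycle detected

Cycle: yes


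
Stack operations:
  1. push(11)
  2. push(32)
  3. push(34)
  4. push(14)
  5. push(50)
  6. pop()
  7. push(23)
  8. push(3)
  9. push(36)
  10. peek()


push(11) -> [11]
push(32) -> [11, 32]
push(34) -> [11, 32, 34]
push(14) -> [11, 32, 34, 14]
push(50) -> [11, 32, 34, 14, 50]
pop()->50, [11, 32, 34, 14]
push(23) -> [11, 32, 34, 14, 23]
push(3) -> [11, 32, 34, 14, 23, 3]
push(36) -> [11, 32, 34, 14, 23, 3, 36]
peek()->36

Final stack: [11, 32, 34, 14, 23, 3, 36]


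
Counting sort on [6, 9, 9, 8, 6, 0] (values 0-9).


Input: [6, 9, 9, 8, 6, 0]
Counts: [1, 0, 0, 0, 0, 0, 2, 0, 1, 2]

Sorted: [0, 6, 6, 8, 9, 9]


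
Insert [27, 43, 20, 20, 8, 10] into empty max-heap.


Insert 27: [27]
Insert 43: [43, 27]
Insert 20: [43, 27, 20]
Insert 20: [43, 27, 20, 20]
Insert 8: [43, 27, 20, 20, 8]
Insert 10: [43, 27, 20, 20, 8, 10]

Final heap: [43, 27, 20, 20, 8, 10]


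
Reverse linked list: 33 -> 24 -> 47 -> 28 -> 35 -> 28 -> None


Step 1: curr=33, set curr.next=prev(None) | reversed so far: 33
Step 2: curr=24, set curr.next=prev(33) | reversed so far: 24 -> 33
Step 3: curr=47, set curr.next=prev(24) | reversed so far: 47 -> 24 -> 33
Step 4: curr=28, set curr.next=prev(47) | reversed so far: 28 -> 47 -> 24 -> 33
Step 5: curr=35, set curr.next=prev(28) | reversed so far: 35 -> 28 -> 47 -> 24 -> 33
Step 6: curr=28, set curr.next=prev(35) | reversed so far: 28 -> 35 -> 28 -> 47 -> 24 -> 33

28 -> 35 -> 28 -> 47 -> 24 -> 33 -> None


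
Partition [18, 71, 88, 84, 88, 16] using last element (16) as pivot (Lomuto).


Pivot: 16
Place pivot at 0: [16, 71, 88, 84, 88, 18]

Partitioned: [16, 71, 88, 84, 88, 18]


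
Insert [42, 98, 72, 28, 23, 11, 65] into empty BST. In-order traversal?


Insert 42: root
Insert 98: R from 42
Insert 72: R from 42 -> L from 98
Insert 28: L from 42
Insert 23: L from 42 -> L from 28
Insert 11: L from 42 -> L from 28 -> L from 23
Insert 65: R from 42 -> L from 98 -> L from 72

In-order: [11, 23, 28, 42, 65, 72, 98]


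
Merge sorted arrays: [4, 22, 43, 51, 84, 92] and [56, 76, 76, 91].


Take 4 from A
Take 22 from A
Take 43 from A
Take 51 from A
Take 56 from B
Take 76 from B
Take 76 from B
Take 84 from A
Take 91 from B

Merged: [4, 22, 43, 51, 56, 76, 76, 84, 91, 92]


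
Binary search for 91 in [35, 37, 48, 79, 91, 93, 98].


Step 1: lo=0, hi=6, mid=3, val=79
Step 2: lo=4, hi=6, mid=5, val=93
Step 3: lo=4, hi=4, mid=4, val=91

Found at index 4


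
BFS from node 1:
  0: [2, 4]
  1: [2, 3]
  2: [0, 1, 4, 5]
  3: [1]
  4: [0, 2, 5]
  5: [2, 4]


Visit 1, enqueue [2, 3]
Visit 2, enqueue [0, 4, 5]
Visit 3, enqueue []
Visit 0, enqueue []
Visit 4, enqueue []
Visit 5, enqueue []

BFS order: [1, 2, 3, 0, 4, 5]


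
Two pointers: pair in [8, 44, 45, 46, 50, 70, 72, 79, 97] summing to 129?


lo=0(8)+hi=8(97)=105
lo=1(44)+hi=8(97)=141
lo=1(44)+hi=7(79)=123
lo=2(45)+hi=7(79)=124
lo=3(46)+hi=7(79)=125
lo=4(50)+hi=7(79)=129

Yes: 50+79=129


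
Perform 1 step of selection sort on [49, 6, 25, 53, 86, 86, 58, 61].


Initial: [49, 6, 25, 53, 86, 86, 58, 61]
Step 1: min=6 at 1
  Swap: [6, 49, 25, 53, 86, 86, 58, 61]

After 1 step: [6, 49, 25, 53, 86, 86, 58, 61]


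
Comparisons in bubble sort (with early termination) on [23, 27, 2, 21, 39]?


Algorithm: bubble sort (with early termination)
Input: [23, 27, 2, 21, 39]
Sorted: [2, 21, 23, 27, 39]

9


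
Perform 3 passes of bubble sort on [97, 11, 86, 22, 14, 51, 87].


Initial: [97, 11, 86, 22, 14, 51, 87]
Pass 1: [11, 86, 22, 14, 51, 87, 97] (6 swaps)
Pass 2: [11, 22, 14, 51, 86, 87, 97] (3 swaps)
Pass 3: [11, 14, 22, 51, 86, 87, 97] (1 swaps)

After 3 passes: [11, 14, 22, 51, 86, 87, 97]


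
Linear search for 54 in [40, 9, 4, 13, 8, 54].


i=0: 40!=54
i=1: 9!=54
i=2: 4!=54
i=3: 13!=54
i=4: 8!=54
i=5: 54==54 found!

Found at 5, 6 comps


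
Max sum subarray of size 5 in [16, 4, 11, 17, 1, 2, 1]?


[0:5]: 49
[1:6]: 35
[2:7]: 32

Max: 49 at [0:5]


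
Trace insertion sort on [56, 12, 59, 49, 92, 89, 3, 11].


Initial: [56, 12, 59, 49, 92, 89, 3, 11]
Insert 12: [12, 56, 59, 49, 92, 89, 3, 11]
Insert 59: [12, 56, 59, 49, 92, 89, 3, 11]
Insert 49: [12, 49, 56, 59, 92, 89, 3, 11]
Insert 92: [12, 49, 56, 59, 92, 89, 3, 11]
Insert 89: [12, 49, 56, 59, 89, 92, 3, 11]
Insert 3: [3, 12, 49, 56, 59, 89, 92, 11]
Insert 11: [3, 11, 12, 49, 56, 59, 89, 92]

Sorted: [3, 11, 12, 49, 56, 59, 89, 92]


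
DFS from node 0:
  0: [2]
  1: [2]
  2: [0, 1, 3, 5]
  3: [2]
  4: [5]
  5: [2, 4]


Visit 0, push [2]
Visit 2, push [5, 3, 1]
Visit 1, push []
Visit 3, push []
Visit 5, push [4]
Visit 4, push []

DFS order: [0, 2, 1, 3, 5, 4]


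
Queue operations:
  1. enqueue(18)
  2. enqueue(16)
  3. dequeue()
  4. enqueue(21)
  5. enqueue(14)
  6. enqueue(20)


enqueue(18) -> [18]
enqueue(16) -> [18, 16]
dequeue()->18, [16]
enqueue(21) -> [16, 21]
enqueue(14) -> [16, 21, 14]
enqueue(20) -> [16, 21, 14, 20]

Final queue: [16, 21, 14, 20]


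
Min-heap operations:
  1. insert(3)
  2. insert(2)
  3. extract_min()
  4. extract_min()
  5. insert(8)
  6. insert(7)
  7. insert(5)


insert(3) -> [3]
insert(2) -> [2, 3]
extract_min()->2, [3]
extract_min()->3, []
insert(8) -> [8]
insert(7) -> [7, 8]
insert(5) -> [5, 8, 7]

Final heap: [5, 8, 7]


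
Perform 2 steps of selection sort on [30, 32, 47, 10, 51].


Initial: [30, 32, 47, 10, 51]
Step 1: min=10 at 3
  Swap: [10, 32, 47, 30, 51]
Step 2: min=30 at 3
  Swap: [10, 30, 47, 32, 51]

After 2 steps: [10, 30, 47, 32, 51]


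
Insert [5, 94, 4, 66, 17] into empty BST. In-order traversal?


Insert 5: root
Insert 94: R from 5
Insert 4: L from 5
Insert 66: R from 5 -> L from 94
Insert 17: R from 5 -> L from 94 -> L from 66

In-order: [4, 5, 17, 66, 94]


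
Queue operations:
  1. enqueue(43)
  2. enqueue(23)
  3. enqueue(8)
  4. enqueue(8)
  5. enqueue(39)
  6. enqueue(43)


enqueue(43) -> [43]
enqueue(23) -> [43, 23]
enqueue(8) -> [43, 23, 8]
enqueue(8) -> [43, 23, 8, 8]
enqueue(39) -> [43, 23, 8, 8, 39]
enqueue(43) -> [43, 23, 8, 8, 39, 43]

Final queue: [43, 23, 8, 8, 39, 43]


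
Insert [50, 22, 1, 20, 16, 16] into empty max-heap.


Insert 50: [50]
Insert 22: [50, 22]
Insert 1: [50, 22, 1]
Insert 20: [50, 22, 1, 20]
Insert 16: [50, 22, 1, 20, 16]
Insert 16: [50, 22, 16, 20, 16, 1]

Final heap: [50, 22, 16, 20, 16, 1]


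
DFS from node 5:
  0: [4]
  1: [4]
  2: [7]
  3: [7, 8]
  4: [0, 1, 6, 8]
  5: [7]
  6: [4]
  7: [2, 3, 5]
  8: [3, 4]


Visit 5, push [7]
Visit 7, push [3, 2]
Visit 2, push []
Visit 3, push [8]
Visit 8, push [4]
Visit 4, push [6, 1, 0]
Visit 0, push []
Visit 1, push []
Visit 6, push []

DFS order: [5, 7, 2, 3, 8, 4, 0, 1, 6]


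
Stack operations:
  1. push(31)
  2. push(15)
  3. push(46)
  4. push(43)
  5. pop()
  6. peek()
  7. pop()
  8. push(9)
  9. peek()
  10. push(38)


push(31) -> [31]
push(15) -> [31, 15]
push(46) -> [31, 15, 46]
push(43) -> [31, 15, 46, 43]
pop()->43, [31, 15, 46]
peek()->46
pop()->46, [31, 15]
push(9) -> [31, 15, 9]
peek()->9
push(38) -> [31, 15, 9, 38]

Final stack: [31, 15, 9, 38]


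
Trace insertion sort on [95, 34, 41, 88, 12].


Initial: [95, 34, 41, 88, 12]
Insert 34: [34, 95, 41, 88, 12]
Insert 41: [34, 41, 95, 88, 12]
Insert 88: [34, 41, 88, 95, 12]
Insert 12: [12, 34, 41, 88, 95]

Sorted: [12, 34, 41, 88, 95]


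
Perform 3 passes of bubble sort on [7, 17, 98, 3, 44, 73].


Initial: [7, 17, 98, 3, 44, 73]
Pass 1: [7, 17, 3, 44, 73, 98] (3 swaps)
Pass 2: [7, 3, 17, 44, 73, 98] (1 swaps)
Pass 3: [3, 7, 17, 44, 73, 98] (1 swaps)

After 3 passes: [3, 7, 17, 44, 73, 98]


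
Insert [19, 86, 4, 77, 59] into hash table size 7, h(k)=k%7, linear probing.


Insert 19: h=5 -> slot 5
Insert 86: h=2 -> slot 2
Insert 4: h=4 -> slot 4
Insert 77: h=0 -> slot 0
Insert 59: h=3 -> slot 3

Table: [77, None, 86, 59, 4, 19, None]


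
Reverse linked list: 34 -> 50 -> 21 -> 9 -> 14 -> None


Step 1: curr=34, set curr.next=prev(None) | reversed so far: 34
Step 2: curr=50, set curr.next=prev(34) | reversed so far: 50 -> 34
Step 3: curr=21, set curr.next=prev(50) | reversed so far: 21 -> 50 -> 34
Step 4: curr=9, set curr.next=prev(21) | reversed so far: 9 -> 21 -> 50 -> 34
Step 5: curr=14, set curr.next=prev(9) | reversed so far: 14 -> 9 -> 21 -> 50 -> 34

14 -> 9 -> 21 -> 50 -> 34 -> None


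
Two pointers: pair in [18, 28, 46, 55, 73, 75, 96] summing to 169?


lo=0(18)+hi=6(96)=114
lo=1(28)+hi=6(96)=124
lo=2(46)+hi=6(96)=142
lo=3(55)+hi=6(96)=151
lo=4(73)+hi=6(96)=169

Yes: 73+96=169


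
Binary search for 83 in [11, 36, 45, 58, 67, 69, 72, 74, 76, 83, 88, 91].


Step 1: lo=0, hi=11, mid=5, val=69
Step 2: lo=6, hi=11, mid=8, val=76
Step 3: lo=9, hi=11, mid=10, val=88
Step 4: lo=9, hi=9, mid=9, val=83

Found at index 9


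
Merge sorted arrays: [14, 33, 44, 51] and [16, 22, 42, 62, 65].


Take 14 from A
Take 16 from B
Take 22 from B
Take 33 from A
Take 42 from B
Take 44 from A
Take 51 from A

Merged: [14, 16, 22, 33, 42, 44, 51, 62, 65]


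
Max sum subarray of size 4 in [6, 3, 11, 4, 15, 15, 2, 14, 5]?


[0:4]: 24
[1:5]: 33
[2:6]: 45
[3:7]: 36
[4:8]: 46
[5:9]: 36

Max: 46 at [4:8]


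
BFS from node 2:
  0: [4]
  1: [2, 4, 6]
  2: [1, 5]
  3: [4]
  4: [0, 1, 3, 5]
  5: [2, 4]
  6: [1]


Visit 2, enqueue [1, 5]
Visit 1, enqueue [4, 6]
Visit 5, enqueue []
Visit 4, enqueue [0, 3]
Visit 6, enqueue []
Visit 0, enqueue []
Visit 3, enqueue []

BFS order: [2, 1, 5, 4, 6, 0, 3]


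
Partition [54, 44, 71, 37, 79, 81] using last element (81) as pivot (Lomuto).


Pivot: 81
  54 <= 81: advance i (no swap)
  44 <= 81: advance i (no swap)
  71 <= 81: advance i (no swap)
  37 <= 81: advance i (no swap)
  79 <= 81: advance i (no swap)
Place pivot at 5: [54, 44, 71, 37, 79, 81]

Partitioned: [54, 44, 71, 37, 79, 81]


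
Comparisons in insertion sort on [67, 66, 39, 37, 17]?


Algorithm: insertion sort
Input: [67, 66, 39, 37, 17]
Sorted: [17, 37, 39, 66, 67]

10


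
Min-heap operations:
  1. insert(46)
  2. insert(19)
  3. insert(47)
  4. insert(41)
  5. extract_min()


insert(46) -> [46]
insert(19) -> [19, 46]
insert(47) -> [19, 46, 47]
insert(41) -> [19, 41, 47, 46]
extract_min()->19, [41, 46, 47]

Final heap: [41, 46, 47]


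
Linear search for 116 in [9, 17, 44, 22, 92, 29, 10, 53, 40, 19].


i=0: 9!=116
i=1: 17!=116
i=2: 44!=116
i=3: 22!=116
i=4: 92!=116
i=5: 29!=116
i=6: 10!=116
i=7: 53!=116
i=8: 40!=116
i=9: 19!=116

Not found, 10 comps


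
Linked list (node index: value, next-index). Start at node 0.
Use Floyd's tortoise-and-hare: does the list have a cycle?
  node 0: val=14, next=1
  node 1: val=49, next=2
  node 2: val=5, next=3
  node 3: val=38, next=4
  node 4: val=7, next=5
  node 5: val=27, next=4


Floyd's tortoise (slow, +1) and hare (fast, +2):
  init: slow=0, fast=0
  step 1: slow=1, fast=2
  step 2: slow=2, fast=4
  step 3: slow=3, fast=4
  step 4: slow=4, fast=4
  slow == fast at node 4: cycle detected

Cycle: yes


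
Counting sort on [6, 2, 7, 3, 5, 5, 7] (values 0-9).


Input: [6, 2, 7, 3, 5, 5, 7]
Counts: [0, 0, 1, 1, 0, 2, 1, 2, 0, 0]

Sorted: [2, 3, 5, 5, 6, 7, 7]


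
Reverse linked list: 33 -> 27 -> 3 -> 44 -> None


Step 1: curr=33, set curr.next=prev(None) | reversed so far: 33
Step 2: curr=27, set curr.next=prev(33) | reversed so far: 27 -> 33
Step 3: curr=3, set curr.next=prev(27) | reversed so far: 3 -> 27 -> 33
Step 4: curr=44, set curr.next=prev(3) | reversed so far: 44 -> 3 -> 27 -> 33

44 -> 3 -> 27 -> 33 -> None


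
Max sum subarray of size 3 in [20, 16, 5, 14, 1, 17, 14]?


[0:3]: 41
[1:4]: 35
[2:5]: 20
[3:6]: 32
[4:7]: 32

Max: 41 at [0:3]


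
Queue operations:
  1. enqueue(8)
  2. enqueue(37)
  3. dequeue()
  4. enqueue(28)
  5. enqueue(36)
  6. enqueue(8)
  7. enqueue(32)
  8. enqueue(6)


enqueue(8) -> [8]
enqueue(37) -> [8, 37]
dequeue()->8, [37]
enqueue(28) -> [37, 28]
enqueue(36) -> [37, 28, 36]
enqueue(8) -> [37, 28, 36, 8]
enqueue(32) -> [37, 28, 36, 8, 32]
enqueue(6) -> [37, 28, 36, 8, 32, 6]

Final queue: [37, 28, 36, 8, 32, 6]


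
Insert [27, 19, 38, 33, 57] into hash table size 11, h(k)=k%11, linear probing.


Insert 27: h=5 -> slot 5
Insert 19: h=8 -> slot 8
Insert 38: h=5, 1 probes -> slot 6
Insert 33: h=0 -> slot 0
Insert 57: h=2 -> slot 2

Table: [33, None, 57, None, None, 27, 38, None, 19, None, None]


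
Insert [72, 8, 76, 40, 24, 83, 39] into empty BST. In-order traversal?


Insert 72: root
Insert 8: L from 72
Insert 76: R from 72
Insert 40: L from 72 -> R from 8
Insert 24: L from 72 -> R from 8 -> L from 40
Insert 83: R from 72 -> R from 76
Insert 39: L from 72 -> R from 8 -> L from 40 -> R from 24

In-order: [8, 24, 39, 40, 72, 76, 83]


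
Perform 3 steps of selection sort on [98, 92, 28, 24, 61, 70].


Initial: [98, 92, 28, 24, 61, 70]
Step 1: min=24 at 3
  Swap: [24, 92, 28, 98, 61, 70]
Step 2: min=28 at 2
  Swap: [24, 28, 92, 98, 61, 70]
Step 3: min=61 at 4
  Swap: [24, 28, 61, 98, 92, 70]

After 3 steps: [24, 28, 61, 98, 92, 70]


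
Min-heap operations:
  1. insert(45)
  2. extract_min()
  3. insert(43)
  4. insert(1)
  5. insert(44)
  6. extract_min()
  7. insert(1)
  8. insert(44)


insert(45) -> [45]
extract_min()->45, []
insert(43) -> [43]
insert(1) -> [1, 43]
insert(44) -> [1, 43, 44]
extract_min()->1, [43, 44]
insert(1) -> [1, 44, 43]
insert(44) -> [1, 44, 43, 44]

Final heap: [1, 44, 43, 44]
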